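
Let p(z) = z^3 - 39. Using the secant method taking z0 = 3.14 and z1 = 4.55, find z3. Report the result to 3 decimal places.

3.371

p(3.14) = -8.04086, p(4.55) = 55.19637
z2 = 4.55000 − 55.19637·(4.55000 − 3.14000) / (55.19637 − (-8.04086)) = 4.55000 − (77.82689)/(63.23723) = 3.31929
p(3.31929) = -2.42921
z3 = 3.31929 − (-2.42921)·(3.31929 − 4.55000) / (-2.42921 − 55.19637) = 3.31929 − (2.98966)/(-57.62558) = 3.37117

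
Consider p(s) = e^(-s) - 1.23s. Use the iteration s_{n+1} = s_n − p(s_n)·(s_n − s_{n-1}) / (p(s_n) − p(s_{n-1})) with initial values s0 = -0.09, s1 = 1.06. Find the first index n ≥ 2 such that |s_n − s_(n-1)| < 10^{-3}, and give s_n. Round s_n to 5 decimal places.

p(-0.09) = 1.2048743, p(1.06) = -0.9573442
s2 = 1.0600000 − (-0.9573442)·(1.1500000)/(-2.1622185) = 0.5508258;  |Δ| = 0.5091742
p(0.5508258) = -0.1010422
s3 = 0.5508258 − (-0.1010422)·(-0.5091742)/(0.8563020) = 0.4907441;  |Δ| = 0.0600817
p(0.4907441) = 0.0085554
s4 = 0.4907441 − 0.0085554·(-0.0600817)/(0.1095976) = 0.4954342;  |Δ| = 0.0046901
p(0.4954342) = -0.0000778
s5 = 0.4954342 − (-0.0000778)·(0.0046901)/(-0.0086333) = 0.4953919;  |Δ| = 0.0000423
|s5 − s4| = 0.0000423 < 10^{-3}

n = 5, s_n = 0.49539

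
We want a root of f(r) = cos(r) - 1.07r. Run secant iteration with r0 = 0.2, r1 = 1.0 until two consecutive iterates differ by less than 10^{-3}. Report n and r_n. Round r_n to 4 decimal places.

n = 5, r_n = 0.7092

f(0.2) = 0.766067, f(1.0) = -0.529698
r2 = 1.000000 − (-0.529698)·(0.800000)/(-1.295764) = 0.672967;  |Δ| = 0.327033
f(0.672967) = 0.061902
r3 = 0.672967 − 0.061902·(-0.327033)/(0.591599) = 0.707186;  |Δ| = 0.034219
f(0.707186) = 0.003505
r4 = 0.707186 − 0.003505·(0.034219)/(-0.058397) = 0.709239;  |Δ| = 0.002054
f(0.709239) = -0.000029
r5 = 0.709239 − (-0.000029)·(0.002054)/(-0.003533) = 0.709223;  |Δ| = 0.000017
|r5 − r4| = 0.000017 < 10^{-3}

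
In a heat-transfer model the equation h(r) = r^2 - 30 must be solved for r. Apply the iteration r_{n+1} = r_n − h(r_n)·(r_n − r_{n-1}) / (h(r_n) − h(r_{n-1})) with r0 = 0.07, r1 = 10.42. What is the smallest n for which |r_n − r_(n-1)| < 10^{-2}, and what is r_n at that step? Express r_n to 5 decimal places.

n = 7, r_n = 5.47723

h(0.07) = -29.9951000, h(10.42) = 78.5764000
r2 = 10.4200000 − 78.5764000·(10.3500000)/(108.5715000) = 2.9293994;  |Δ| = 7.4906006
h(2.9293994) = -21.4186190
r3 = 2.9293994 − (-21.4186190)·(-7.4906006)/(-99.9950190) = 4.5338625;  |Δ| = 1.6044631
h(4.5338625) = -9.4440904
r4 = 4.5338625 − (-9.4440904)·(1.6044631)/(11.9745286) = 5.7992731;  |Δ| = 1.2654106
h(5.7992731) = 3.6315684
r5 = 5.7992731 − 3.6315684·(1.2654106)/(13.0756589) = 5.4478243;  |Δ| = 0.3514488
h(5.4478243) = -0.3212108
r6 = 5.4478243 − (-0.3212108)·(-0.3514488)/(-3.9527792) = 5.4763837;  |Δ| = 0.0285594
h(5.4763837) = -0.0092215
r7 = 5.4763837 − (-0.0092215)·(0.0285594)/(0.3119892) = 5.4772278;  |Δ| = 0.0008441
|r7 − r6| = 0.0008441 < 10^{-2}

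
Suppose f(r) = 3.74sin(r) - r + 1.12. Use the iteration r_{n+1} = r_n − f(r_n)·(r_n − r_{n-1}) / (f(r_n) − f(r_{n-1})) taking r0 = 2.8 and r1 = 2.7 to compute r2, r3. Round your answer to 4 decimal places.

f(2.8) = -0.427144, f(2.7) = 0.018401
r2 = 2.700000 − 0.018401·(2.700000 − 2.800000) / (0.018401 − (-0.427144)) = 2.700000 − (-0.001840)/(0.445545) = 2.704130
f(2.704130) = 0.000293
r3 = 2.704130 − 0.000293·(2.704130 − 2.700000) / (0.000293 − 0.018401) = 2.704130 − (0.000001)/(-0.018108) = 2.704197

2.7041, 2.7042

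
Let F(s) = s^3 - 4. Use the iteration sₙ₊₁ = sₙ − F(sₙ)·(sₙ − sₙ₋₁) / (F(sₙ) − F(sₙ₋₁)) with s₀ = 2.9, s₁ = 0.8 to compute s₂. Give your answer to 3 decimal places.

1.107

F(2.9) = 20.38900, F(0.8) = -3.48800
s₂ = 0.80000 − (-3.48800)·(0.80000 − 2.90000) / (-3.48800 − 20.38900) = 0.80000 − (7.32480)/(-23.87700) = 1.10677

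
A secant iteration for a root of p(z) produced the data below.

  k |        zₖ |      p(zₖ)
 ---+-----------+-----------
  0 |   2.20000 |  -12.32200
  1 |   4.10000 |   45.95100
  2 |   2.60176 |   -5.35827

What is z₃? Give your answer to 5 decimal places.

2.75822

z₃ = 2.60176 − (-5.35827)·(2.60176 − 4.10000) / (-5.35827 − 45.95100)
   = 2.60176 − (8.0279744)/(-51.3092700) = 2.7582225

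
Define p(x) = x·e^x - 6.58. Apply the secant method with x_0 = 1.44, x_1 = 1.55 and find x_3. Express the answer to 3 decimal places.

1.487

p(1.44) = -0.50220, p(1.55) = 0.72278
x_2 = 1.55000 − 0.72278·(1.55000 − 1.44000) / (0.72278 − (-0.50220)) = 1.55000 − (0.07951)/(1.22498) = 1.48510
p(1.48510) = -0.02272
x_3 = 1.48510 − (-0.02272)·(1.48510 − 1.55000) / (-0.02272 − 0.72278) = 1.48510 − (0.00147)/(-0.74550) = 1.48707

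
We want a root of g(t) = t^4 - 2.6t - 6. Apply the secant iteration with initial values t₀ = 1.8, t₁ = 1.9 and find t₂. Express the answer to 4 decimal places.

1.8080

g(1.8) = -0.182400, g(1.9) = 2.092100
t₂ = 1.900000 − 2.092100·(1.900000 − 1.800000) / (2.092100 − (-0.182400)) = 1.900000 − (0.209210)/(2.274500) = 1.808019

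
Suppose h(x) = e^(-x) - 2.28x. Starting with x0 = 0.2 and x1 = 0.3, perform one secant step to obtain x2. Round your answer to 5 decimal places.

h(0.2) = 0.3627308, h(0.3) = 0.0568182
x2 = 0.3000000 − 0.0568182·(0.3000000 − 0.2000000) / (0.0568182 − 0.3627308) = 0.3000000 − (0.0056818)/(-0.3059125) = 0.3185734

0.31857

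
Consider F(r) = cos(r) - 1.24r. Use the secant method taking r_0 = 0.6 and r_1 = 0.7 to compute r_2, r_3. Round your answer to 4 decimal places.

0.6441, 0.6446

F(0.6) = 0.081336, F(0.7) = -0.103158
r_2 = 0.700000 − (-0.103158)·(0.700000 − 0.600000) / (-0.103158 − 0.081336) = 0.700000 − (-0.010316)/(-0.184493) = 0.644086
F(0.644086) = 0.000982
r_3 = 0.644086 − 0.000982·(0.644086 − 0.700000) / (0.000982 − (-0.103158)) = 0.644086 − (-0.000055)/(0.104140) = 0.644613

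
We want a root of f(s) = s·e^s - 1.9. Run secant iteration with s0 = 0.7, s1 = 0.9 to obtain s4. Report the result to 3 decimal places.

0.829

f(0.7) = -0.49037, f(0.9) = 0.31364
s2 = 0.90000 − 0.31364·(0.90000 − 0.70000) / (0.31364 − (-0.49037)) = 0.90000 − (0.06273)/(0.80402) = 0.82198
f(0.82198) = -0.02999
s3 = 0.82198 − (-0.02999)·(0.82198 − 0.90000) / (-0.02999 − 0.31364) = 0.82198 − (0.00234)/(-0.34363) = 0.82879
f(0.82879) = -0.00162
s4 = 0.82879 − (-0.00162)·(0.82879 − 0.82198) / (-0.00162 − (-0.02999)) = 0.82879 − (-0.00001)/(0.02837) = 0.82918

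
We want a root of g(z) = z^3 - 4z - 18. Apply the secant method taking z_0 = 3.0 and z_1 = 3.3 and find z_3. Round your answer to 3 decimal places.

g(3.0) = -3.00000, g(3.3) = 4.73700
z_2 = 3.30000 − 4.73700·(3.30000 − 3.00000) / (4.73700 − (-3.00000)) = 3.30000 − (1.42110)/(7.73700) = 3.11632
g(3.11632) = -0.20119
z_3 = 3.11632 − (-0.20119)·(3.11632 − 3.30000) / (-0.20119 − 4.73700) = 3.11632 − (0.03695)/(-4.93819) = 3.12381

3.124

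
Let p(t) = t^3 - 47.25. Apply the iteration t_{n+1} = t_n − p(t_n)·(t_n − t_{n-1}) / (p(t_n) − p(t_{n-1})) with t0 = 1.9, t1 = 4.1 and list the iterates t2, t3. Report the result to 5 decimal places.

3.33180, 3.57870

p(1.9) = -40.3910000, p(4.1) = 21.6710000
t2 = 4.1000000 − 21.6710000·(4.1000000 − 1.9000000) / (21.6710000 − (-40.3910000)) = 4.1000000 − (47.6762000)/(62.0620000) = 3.3317972
p(3.3317972) = -10.2641426
t3 = 3.3317972 − (-10.2641426)·(3.3317972 − 4.1000000) / (-10.2641426 − 21.6710000) = 3.3317972 − (7.8849428)/(-31.9351426) = 3.5787021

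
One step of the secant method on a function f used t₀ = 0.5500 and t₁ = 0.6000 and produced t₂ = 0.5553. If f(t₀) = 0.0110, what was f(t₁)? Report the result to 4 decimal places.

The secant line through (0.5500, 0.0110) and (0.6000, f(t₁)) crosses zero at t₂ = 0.5553.
So (0.5500, 0.0110), (0.6000, f(t₁)), (0.5553, 0) are collinear:
f(t₁) = 0.0110 · (0.6000 − 0.5553) / (0.5500 − 0.5553) = 0.0110 · (0.044700)/(-0.005300) = -0.092774

-0.0928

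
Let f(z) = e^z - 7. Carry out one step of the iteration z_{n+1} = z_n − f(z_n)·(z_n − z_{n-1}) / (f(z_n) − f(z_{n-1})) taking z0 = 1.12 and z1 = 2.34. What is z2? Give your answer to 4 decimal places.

f(1.12) = -3.935146, f(2.34) = 3.381237
z2 = 2.340000 − 3.381237·(2.340000 − 1.120000) / (3.381237 − (-3.935146)) = 2.340000 − (4.125109)/(7.316382) = 1.776182

1.7762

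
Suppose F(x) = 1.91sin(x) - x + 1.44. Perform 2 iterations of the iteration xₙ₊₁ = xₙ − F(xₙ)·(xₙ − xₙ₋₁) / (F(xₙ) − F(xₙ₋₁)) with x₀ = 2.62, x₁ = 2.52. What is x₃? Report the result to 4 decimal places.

2.5326

F(2.62) = -0.228320, F(2.52) = 0.032252
x₂ = 2.520000 − 0.032252·(2.520000 − 2.620000) / (0.032252 − (-0.228320)) = 2.520000 − (-0.003225)/(0.260572) = 2.532377
F(2.532377) = 0.000571
x₃ = 2.532377 − 0.000571·(2.532377 − 2.520000) / (0.000571 − 0.032252) = 2.532377 − (0.000007)/(-0.031681) = 2.532600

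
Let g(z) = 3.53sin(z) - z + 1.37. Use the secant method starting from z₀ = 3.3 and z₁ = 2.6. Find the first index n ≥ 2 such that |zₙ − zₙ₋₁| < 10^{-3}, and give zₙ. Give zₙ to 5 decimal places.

g(3.3) = -2.4868423, g(2.6) = 0.5897198
z₂ = 2.6000000 − 0.5897198·(-0.7000000)/(3.0765621) = 2.7341770;  |Δ| = 0.1341770
g(2.7341770) = 0.0345426
z₃ = 2.7341770 − 0.0345426·(0.1341770)/(-0.5551773) = 2.7425254;  |Δ| = 0.0083484
g(2.7425254) = -0.0009118
z₄ = 2.7425254 − (-0.0009118)·(0.0083484)/(-0.0354543) = 2.7423107;  |Δ| = 0.0002147
|z₄ − z₃| = 0.0002147 < 10^{-3}

n = 4, zₙ = 2.74231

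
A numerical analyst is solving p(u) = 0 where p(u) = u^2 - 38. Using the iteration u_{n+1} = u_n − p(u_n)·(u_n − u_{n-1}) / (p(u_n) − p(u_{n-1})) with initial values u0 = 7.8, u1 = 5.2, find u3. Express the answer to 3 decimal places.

6.175

p(7.8) = 22.84000, p(5.2) = -10.96000
u2 = 5.20000 − (-10.96000)·(5.20000 − 7.80000) / (-10.96000 − 22.84000) = 5.20000 − (28.49600)/(-33.80000) = 6.04308
p(6.04308) = -1.48122
u3 = 6.04308 − (-1.48122)·(6.04308 − 5.20000) / (-1.48122 − (-10.96000)) = 6.04308 − (-1.24878)/(9.47878) = 6.17482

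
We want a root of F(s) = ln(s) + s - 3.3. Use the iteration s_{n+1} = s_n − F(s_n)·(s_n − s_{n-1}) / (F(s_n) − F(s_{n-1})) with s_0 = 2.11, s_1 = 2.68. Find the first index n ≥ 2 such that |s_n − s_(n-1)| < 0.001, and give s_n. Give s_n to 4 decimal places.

F(2.11) = -0.443312, F(2.68) = 0.365817
s_2 = 2.680000 − 0.365817·(0.570000)/(0.809129) = 2.422296;  |Δ| = 0.257704
F(2.422296) = 0.007012
s_3 = 2.422296 − 0.007012·(-0.257704)/(-0.358805) = 2.417260;  |Δ| = 0.005036
F(2.417260) = -0.000105
s_4 = 2.417260 − (-0.000105)·(-0.005036)/(-0.007118) = 2.417335;  |Δ| = 0.000075
|s_4 − s_3| = 0.000075 < 0.001

n = 4, s_n = 2.4173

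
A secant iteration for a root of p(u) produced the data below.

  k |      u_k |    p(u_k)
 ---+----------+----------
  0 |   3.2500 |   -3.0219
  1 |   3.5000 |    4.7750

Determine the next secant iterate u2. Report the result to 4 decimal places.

u2 = 3.5000 − 4.7750·(3.5000 − 3.2500) / (4.7750 − (-3.0219))
   = 3.5000 − (1.193750)/(7.796900) = 3.346894

3.3469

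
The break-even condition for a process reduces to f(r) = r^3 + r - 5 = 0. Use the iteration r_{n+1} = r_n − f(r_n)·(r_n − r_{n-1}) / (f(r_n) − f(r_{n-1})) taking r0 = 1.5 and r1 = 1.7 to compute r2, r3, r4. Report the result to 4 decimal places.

f(1.5) = -0.125000, f(1.7) = 1.613000
r2 = 1.700000 − 1.613000·(1.700000 − 1.500000) / (1.613000 − (-0.125000)) = 1.700000 − (0.322600)/(1.738000) = 1.514384
f(1.514384) = -0.012587
r3 = 1.514384 − (-0.012587)·(1.514384 − 1.700000) / (-0.012587 − 1.613000) = 1.514384 − (0.002336)/(-1.625587) = 1.515822
f(1.515822) = -0.001252
r4 = 1.515822 − (-0.001252)·(1.515822 − 1.514384) / (-0.001252 − (-0.012587)) = 1.515822 − (-0.000002)/(0.011335) = 1.515980

1.5144, 1.5158, 1.5160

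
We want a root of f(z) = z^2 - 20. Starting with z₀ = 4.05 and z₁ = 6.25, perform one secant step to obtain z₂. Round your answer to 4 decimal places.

4.3993

f(4.05) = -3.597500, f(6.25) = 19.062500
z₂ = 6.250000 − 19.062500·(6.250000 − 4.050000) / (19.062500 − (-3.597500)) = 6.250000 − (41.937500)/(22.660000) = 4.399272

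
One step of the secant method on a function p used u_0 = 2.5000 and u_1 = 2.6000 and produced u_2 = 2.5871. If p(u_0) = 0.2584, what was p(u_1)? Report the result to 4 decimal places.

-0.0383

The secant line through (2.5000, 0.2584) and (2.6000, p(u_1)) crosses zero at u_2 = 2.5871.
So (2.5000, 0.2584), (2.6000, p(u_1)), (2.5871, 0) are collinear:
p(u_1) = 0.2584 · (2.6000 − 2.5871) / (2.5000 − 2.5871) = 0.2584 · (0.012900)/(-0.087100) = -0.038270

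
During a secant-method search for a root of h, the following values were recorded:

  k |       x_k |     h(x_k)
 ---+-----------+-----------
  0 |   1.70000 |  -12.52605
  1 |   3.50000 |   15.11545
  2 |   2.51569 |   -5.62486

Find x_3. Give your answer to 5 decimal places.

x_3 = 2.51569 − (-5.62486)·(2.51569 − 3.50000) / (-5.62486 − 15.11545)
   = 2.51569 − (5.5366059)/(-20.7403100) = 2.7826390

2.78264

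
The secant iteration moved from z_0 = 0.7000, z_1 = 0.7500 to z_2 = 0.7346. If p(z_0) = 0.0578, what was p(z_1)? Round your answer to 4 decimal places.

The secant line through (0.7000, 0.0578) and (0.7500, p(z_1)) crosses zero at z_2 = 0.7346.
So (0.7000, 0.0578), (0.7500, p(z_1)), (0.7346, 0) are collinear:
p(z_1) = 0.0578 · (0.7500 − 0.7346) / (0.7000 − 0.7346) = 0.0578 · (0.015400)/(-0.034600) = -0.025726

-0.0257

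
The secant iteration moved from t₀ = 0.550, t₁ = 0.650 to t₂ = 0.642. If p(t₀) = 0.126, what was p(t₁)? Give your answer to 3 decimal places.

The secant line through (0.550, 0.126) and (0.650, p(t₁)) crosses zero at t₂ = 0.642.
So (0.550, 0.126), (0.650, p(t₁)), (0.642, 0) are collinear:
p(t₁) = 0.126 · (0.650 − 0.642) / (0.550 − 0.642) = 0.126 · (0.00800)/(-0.09200) = -0.01096

-0.011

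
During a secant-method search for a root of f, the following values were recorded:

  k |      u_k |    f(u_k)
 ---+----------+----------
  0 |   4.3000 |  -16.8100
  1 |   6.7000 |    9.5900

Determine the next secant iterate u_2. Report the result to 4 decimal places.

u_2 = 6.7000 − 9.5900·(6.7000 − 4.3000) / (9.5900 − (-16.8100))
   = 6.7000 − (23.016000)/(26.400000) = 5.828182

5.8282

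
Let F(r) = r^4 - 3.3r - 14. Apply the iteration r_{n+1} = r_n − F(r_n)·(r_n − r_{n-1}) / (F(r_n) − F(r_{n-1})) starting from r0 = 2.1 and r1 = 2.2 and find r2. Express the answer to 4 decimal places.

F(2.1) = -1.481900, F(2.2) = 2.165600
r2 = 2.200000 − 2.165600·(2.200000 − 2.100000) / (2.165600 − (-1.481900)) = 2.200000 − (0.216560)/(3.647500) = 2.140628

2.1406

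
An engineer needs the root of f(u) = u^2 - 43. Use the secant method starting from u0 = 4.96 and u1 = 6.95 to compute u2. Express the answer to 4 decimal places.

f(4.96) = -18.398400, f(6.95) = 5.302500
u2 = 6.950000 − 5.302500·(6.950000 − 4.960000) / (5.302500 − (-18.398400)) = 6.950000 − (10.551975)/(23.700900) = 6.504786

6.5048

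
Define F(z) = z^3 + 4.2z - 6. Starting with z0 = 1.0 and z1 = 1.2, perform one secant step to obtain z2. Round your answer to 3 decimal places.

F(1.0) = -0.80000, F(1.2) = 0.76800
z2 = 1.20000 − 0.76800·(1.20000 − 1.00000) / (0.76800 − (-0.80000)) = 1.20000 − (0.15360)/(1.56800) = 1.10204

1.102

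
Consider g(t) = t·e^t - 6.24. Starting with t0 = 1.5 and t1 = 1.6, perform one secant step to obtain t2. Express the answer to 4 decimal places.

g(1.5) = 0.482534, g(1.6) = 1.684852
t2 = 1.600000 − 1.684852·(1.600000 − 1.500000) / (1.684852 − 0.482534) = 1.600000 − (0.168485)/(1.202318) = 1.459866

1.4599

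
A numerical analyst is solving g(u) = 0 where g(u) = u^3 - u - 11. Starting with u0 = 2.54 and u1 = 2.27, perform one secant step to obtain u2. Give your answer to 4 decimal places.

g(2.54) = 2.847064, g(2.27) = -1.572917
u2 = 2.270000 − (-1.572917)·(2.270000 − 2.540000) / (-1.572917 − 2.847064) = 2.270000 − (0.424688)/(-4.419981) = 2.366084

2.3661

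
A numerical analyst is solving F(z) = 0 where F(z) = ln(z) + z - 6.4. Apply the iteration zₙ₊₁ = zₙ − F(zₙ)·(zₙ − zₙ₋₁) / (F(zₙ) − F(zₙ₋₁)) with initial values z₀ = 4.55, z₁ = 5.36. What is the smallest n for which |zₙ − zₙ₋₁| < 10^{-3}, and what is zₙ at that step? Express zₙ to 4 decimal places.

F(4.55) = -0.334873, F(5.36) = 0.638964
z₂ = 5.360000 − 0.638964·(0.810000)/(0.973837) = 4.828534;  |Δ| = 0.531466
F(4.828534) = 0.003077
z₃ = 4.828534 − 0.003077·(-0.531466)/(-0.635887) = 4.825962;  |Δ| = 0.002572
F(4.825962) = -0.000027
z₄ = 4.825962 − (-0.000027)·(-0.002572)/(-0.003105) = 4.825985;  |Δ| = 0.000023
|z₄ − z₃| = 0.000023 < 10^{-3}

n = 4, zₙ = 4.8260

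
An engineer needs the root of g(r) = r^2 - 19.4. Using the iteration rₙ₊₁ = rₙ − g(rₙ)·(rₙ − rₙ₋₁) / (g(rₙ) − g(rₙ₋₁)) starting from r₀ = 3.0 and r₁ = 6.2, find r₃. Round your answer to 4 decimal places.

g(3.0) = -10.400000, g(6.2) = 19.040000
r₂ = 6.200000 − 19.040000·(6.200000 − 3.000000) / (19.040000 − (-10.400000)) = 6.200000 − (60.928000)/(29.440000) = 4.130435
g(4.130435) = -2.339509
r₃ = 4.130435 − (-2.339509)·(4.130435 − 6.200000) / (-2.339509 − 19.040000) = 4.130435 − (4.841765)/(-21.379509) = 4.356902

4.3569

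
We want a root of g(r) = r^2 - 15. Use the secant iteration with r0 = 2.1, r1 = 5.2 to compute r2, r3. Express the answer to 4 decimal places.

3.5507, 3.8241

g(2.1) = -10.590000, g(5.2) = 12.040000
r2 = 5.200000 − 12.040000·(5.200000 − 2.100000) / (12.040000 − (-10.590000)) = 5.200000 − (37.324000)/(22.630000) = 3.550685
g(3.550685) = -2.392637
r3 = 3.550685 − (-2.392637)·(3.550685 − 5.200000) / (-2.392637 − 12.040000) = 3.550685 − (3.946211)/(-14.432637) = 3.824108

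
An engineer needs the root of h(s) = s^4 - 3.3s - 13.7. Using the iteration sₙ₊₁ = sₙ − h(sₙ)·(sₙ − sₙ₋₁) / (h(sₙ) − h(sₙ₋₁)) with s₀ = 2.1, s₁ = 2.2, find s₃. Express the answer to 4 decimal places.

h(2.1) = -1.181900, h(2.2) = 2.465600
s₂ = 2.200000 − 2.465600·(2.200000 − 2.100000) / (2.465600 − (-1.181900)) = 2.200000 − (0.246560)/(3.647500) = 2.132403
h(2.132403) = -0.060424
s₃ = 2.132403 − (-0.060424)·(2.132403 − 2.200000) / (-0.060424 − 2.465600) = 2.132403 − (0.004084)/(-2.526024) = 2.134020

2.1340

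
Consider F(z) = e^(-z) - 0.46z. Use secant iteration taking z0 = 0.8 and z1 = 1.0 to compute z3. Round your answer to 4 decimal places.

F(0.8) = 0.081329, F(1.0) = -0.092121
z2 = 1.000000 − (-0.092121)·(1.000000 − 0.800000) / (-0.092121 − 0.081329) = 1.000000 − (-0.018424)/(-0.173450) = 0.893778
F(0.893778) = -0.002031
z3 = 0.893778 − (-0.002031)·(0.893778 − 1.000000) / (-0.002031 − (-0.092121)) = 0.893778 − (0.000216)/(0.090090) = 0.891384

0.8914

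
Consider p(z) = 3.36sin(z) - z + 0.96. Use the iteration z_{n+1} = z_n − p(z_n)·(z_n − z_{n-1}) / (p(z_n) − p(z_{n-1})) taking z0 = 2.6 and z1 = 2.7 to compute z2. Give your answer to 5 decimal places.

2.62325

p(2.6) = 0.0920846, p(2.7) = -0.3040036
z2 = 2.7000000 − (-0.3040036)·(2.7000000 − 2.6000000) / (-0.3040036 − 0.0920846) = 2.7000000 − (-0.0304004)/(-0.3960882) = 2.6232485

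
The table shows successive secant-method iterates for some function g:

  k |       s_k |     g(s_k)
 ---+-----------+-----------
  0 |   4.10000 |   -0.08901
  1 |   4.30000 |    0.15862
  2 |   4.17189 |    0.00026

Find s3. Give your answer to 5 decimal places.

4.17168

s3 = 4.17189 − 0.00026·(4.17189 − 4.30000) / (0.00026 − 0.15862)
   = 4.17189 − (-0.0000333)/(-0.1583600) = 4.1716797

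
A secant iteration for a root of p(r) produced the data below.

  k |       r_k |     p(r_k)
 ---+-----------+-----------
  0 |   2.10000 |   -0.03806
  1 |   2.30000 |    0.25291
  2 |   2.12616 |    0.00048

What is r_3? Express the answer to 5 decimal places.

r_3 = 2.12616 − 0.00048·(2.12616 − 2.30000) / (0.00048 − 0.25291)
   = 2.12616 − (-0.0000834)/(-0.2524300) = 2.1258294

2.12583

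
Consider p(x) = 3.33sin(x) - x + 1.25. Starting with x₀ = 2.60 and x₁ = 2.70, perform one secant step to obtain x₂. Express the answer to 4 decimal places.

p(2.60) = 0.366620, p(2.70) = -0.026825
x₂ = 2.700000 − (-0.026825)·(2.700000 − 2.600000) / (-0.026825 − 0.366620) = 2.700000 − (-0.002682)/(-0.393445) = 2.693182

2.6932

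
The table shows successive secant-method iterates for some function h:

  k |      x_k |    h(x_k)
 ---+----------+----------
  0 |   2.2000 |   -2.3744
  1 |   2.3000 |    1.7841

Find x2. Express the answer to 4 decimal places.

2.2571

x2 = 2.3000 − 1.7841·(2.3000 − 2.2000) / (1.7841 − (-2.3744))
   = 2.3000 − (0.178410)/(4.158500) = 2.257098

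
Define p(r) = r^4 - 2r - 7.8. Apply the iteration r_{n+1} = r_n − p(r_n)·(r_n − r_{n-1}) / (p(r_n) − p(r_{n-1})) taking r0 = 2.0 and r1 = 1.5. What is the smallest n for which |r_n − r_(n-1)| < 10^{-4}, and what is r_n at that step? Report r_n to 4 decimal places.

n = 6, r_n = 1.8408

p(2.0) = 4.200000, p(1.5) = -5.737500
r2 = 1.500000 − (-5.737500)·(-0.500000)/(-9.937500) = 1.788679;  |Δ| = 0.288679
p(1.788679) = -1.141368
r3 = 1.788679 − (-1.141368)·(0.288679)/(4.596132) = 1.860368;  |Δ| = 0.071688
p(1.860368) = 0.457562
r4 = 1.860368 − 0.457562·(0.071688)/(1.598930) = 1.839853;  |Δ| = 0.020515
p(1.839853) = -0.021087
r5 = 1.839853 − (-0.021087)·(-0.020515)/(-0.478650) = 1.840757;  |Δ| = 0.000904
p(1.840757) = -0.000363
r6 = 1.840757 − (-0.000363)·(0.000904)/(0.020725) = 1.840772;  |Δ| = 0.000016
|r6 − r5| = 0.000016 < 10^{-4}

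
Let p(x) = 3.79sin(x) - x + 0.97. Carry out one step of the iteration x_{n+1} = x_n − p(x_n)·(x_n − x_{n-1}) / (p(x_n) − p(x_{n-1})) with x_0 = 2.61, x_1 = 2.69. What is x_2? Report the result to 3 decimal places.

p(2.61) = 0.28118, p(2.69) = -0.06605
x_2 = 2.69000 − (-0.06605)·(2.69000 − 2.61000) / (-0.06605 − 0.28118) = 2.69000 − (-0.00528)/(-0.34722) = 2.67478

2.675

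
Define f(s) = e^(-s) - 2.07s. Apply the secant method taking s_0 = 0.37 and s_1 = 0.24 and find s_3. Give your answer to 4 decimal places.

0.3429

f(0.37) = -0.075166, f(0.24) = 0.289828
s_2 = 0.240000 − 0.289828·(0.240000 − 0.370000) / (0.289828 − (-0.075166)) = 0.240000 − (-0.037678)/(0.364994) = 0.343228
f(0.343228) = -0.001006
s_3 = 0.343228 − (-0.001006)·(0.343228 − 0.240000) / (-0.001006 − 0.289828) = 0.343228 − (-0.000104)/(-0.290834) = 0.342871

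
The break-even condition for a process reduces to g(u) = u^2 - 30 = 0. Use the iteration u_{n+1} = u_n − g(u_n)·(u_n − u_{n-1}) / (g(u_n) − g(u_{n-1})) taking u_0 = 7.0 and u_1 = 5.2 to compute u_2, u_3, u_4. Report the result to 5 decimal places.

5.44262, 5.47813, 5.47722

g(7.0) = 19.0000000, g(5.2) = -2.9600000
u_2 = 5.2000000 − (-2.9600000)·(5.2000000 − 7.0000000) / (-2.9600000 − 19.0000000) = 5.2000000 − (5.3280000)/(-21.9600000) = 5.4426230
g(5.4426230) = -0.3778554
u_3 = 5.4426230 − (-0.3778554)·(5.4426230 − 5.2000000) / (-0.3778554 − (-2.9600000)) = 5.4426230 − (-0.0916764)/(2.5821446) = 5.4781269
g(5.4781269) = 0.0098746
u_4 = 5.4781269 − 0.0098746·(5.4781269 − 5.4426230) / (0.0098746 − (-0.3778554)) = 5.4781269 − (0.0003506)/(0.3877300) = 5.4772227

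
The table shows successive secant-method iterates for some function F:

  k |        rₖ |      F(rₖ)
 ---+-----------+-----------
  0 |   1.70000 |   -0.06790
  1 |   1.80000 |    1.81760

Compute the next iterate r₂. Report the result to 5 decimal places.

1.70360

r₂ = 1.80000 − 1.81760·(1.80000 − 1.70000) / (1.81760 − (-0.06790))
   = 1.80000 − (0.1817600)/(1.8855000) = 1.7036012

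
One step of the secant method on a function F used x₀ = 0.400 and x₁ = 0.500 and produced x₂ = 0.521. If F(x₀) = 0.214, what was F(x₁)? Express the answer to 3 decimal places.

0.037

The secant line through (0.400, 0.214) and (0.500, F(x₁)) crosses zero at x₂ = 0.521.
So (0.400, 0.214), (0.500, F(x₁)), (0.521, 0) are collinear:
F(x₁) = 0.214 · (0.500 − 0.521) / (0.400 − 0.521) = 0.214 · (-0.02100)/(-0.12100) = 0.03714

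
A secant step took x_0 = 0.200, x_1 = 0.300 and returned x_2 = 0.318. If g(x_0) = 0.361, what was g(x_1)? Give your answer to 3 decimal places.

The secant line through (0.200, 0.361) and (0.300, g(x_1)) crosses zero at x_2 = 0.318.
So (0.200, 0.361), (0.300, g(x_1)), (0.318, 0) are collinear:
g(x_1) = 0.361 · (0.300 − 0.318) / (0.200 − 0.318) = 0.361 · (-0.01800)/(-0.11800) = 0.05507

0.055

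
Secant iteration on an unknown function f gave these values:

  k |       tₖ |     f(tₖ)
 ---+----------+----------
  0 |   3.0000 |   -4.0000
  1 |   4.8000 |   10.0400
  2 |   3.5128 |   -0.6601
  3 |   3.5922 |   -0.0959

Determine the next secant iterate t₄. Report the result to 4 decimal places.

t₄ = 3.5922 − (-0.0959)·(3.5922 − 3.5128) / (-0.0959 − (-0.6601))
   = 3.5922 − (-0.007614)/(0.564200) = 3.605696

3.6057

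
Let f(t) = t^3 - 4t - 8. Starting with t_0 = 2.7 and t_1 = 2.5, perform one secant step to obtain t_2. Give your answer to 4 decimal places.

2.6458

f(2.7) = 0.883000, f(2.5) = -2.375000
t_2 = 2.500000 − (-2.375000)·(2.500000 − 2.700000) / (-2.375000 − 0.883000) = 2.500000 − (0.475000)/(-3.258000) = 2.645795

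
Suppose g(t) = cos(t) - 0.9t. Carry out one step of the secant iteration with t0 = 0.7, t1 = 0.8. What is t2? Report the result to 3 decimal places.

g(0.7) = 0.13484, g(0.8) = -0.02329
t2 = 0.80000 − (-0.02329)·(0.80000 − 0.70000) / (-0.02329 − 0.13484) = 0.80000 − (-0.00233)/(-0.15814) = 0.78527

0.785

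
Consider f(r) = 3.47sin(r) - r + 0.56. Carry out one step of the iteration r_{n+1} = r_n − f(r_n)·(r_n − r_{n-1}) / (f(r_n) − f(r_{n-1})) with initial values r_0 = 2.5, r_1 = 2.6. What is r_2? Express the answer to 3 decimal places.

2.535

f(2.5) = 0.13670, f(2.6) = -0.25121
r_2 = 2.60000 − (-0.25121)·(2.60000 − 2.50000) / (-0.25121 − 0.13670) = 2.60000 − (-0.02512)/(-0.38791) = 2.53524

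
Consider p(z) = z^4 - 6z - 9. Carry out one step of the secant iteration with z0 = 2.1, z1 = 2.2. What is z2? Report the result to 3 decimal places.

p(2.1) = -2.15190, p(2.2) = 1.22560
z2 = 2.20000 − 1.22560·(2.20000 − 2.10000) / (1.22560 − (-2.15190)) = 2.20000 − (0.12256)/(3.37750) = 2.16371

2.164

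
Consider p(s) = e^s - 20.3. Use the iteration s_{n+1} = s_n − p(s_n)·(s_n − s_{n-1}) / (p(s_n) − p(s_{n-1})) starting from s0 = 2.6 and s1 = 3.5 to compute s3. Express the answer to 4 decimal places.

p(2.6) = -6.836262, p(3.5) = 12.815452
s2 = 3.500000 − 12.815452·(3.500000 − 2.600000) / (12.815452 − (-6.836262)) = 3.500000 − (11.533907)/(19.651714) = 2.913084
p(2.913084) = -1.886503
s3 = 2.913084 − (-1.886503)·(2.913084 − 3.500000) / (-1.886503 − 12.815452) = 2.913084 − (1.107219)/(-14.701955) = 2.988395

2.9884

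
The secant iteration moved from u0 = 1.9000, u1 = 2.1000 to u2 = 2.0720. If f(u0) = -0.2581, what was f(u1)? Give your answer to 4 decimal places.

The secant line through (1.9000, -0.2581) and (2.1000, f(u1)) crosses zero at u2 = 2.0720.
So (1.9000, -0.2581), (2.1000, f(u1)), (2.0720, 0) are collinear:
f(u1) = -0.2581 · (2.1000 − 2.0720) / (1.9000 − 2.0720) = -0.2581 · (0.028000)/(-0.172000) = 0.042016

0.0420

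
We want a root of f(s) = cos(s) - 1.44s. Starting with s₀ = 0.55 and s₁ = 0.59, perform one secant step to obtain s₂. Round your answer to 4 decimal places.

f(0.55) = 0.060525, f(0.59) = -0.018659
s₂ = 0.590000 − (-0.018659)·(0.590000 − 0.550000) / (-0.018659 − 0.060525) = 0.590000 − (-0.000746)/(-0.079184) = 0.580574

0.5806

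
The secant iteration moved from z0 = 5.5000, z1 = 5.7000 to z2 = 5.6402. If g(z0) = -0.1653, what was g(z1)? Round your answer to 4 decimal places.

The secant line through (5.5000, -0.1653) and (5.7000, g(z1)) crosses zero at z2 = 5.6402.
So (5.5000, -0.1653), (5.7000, g(z1)), (5.6402, 0) are collinear:
g(z1) = -0.1653 · (5.7000 − 5.6402) / (5.5000 − 5.6402) = -0.1653 · (0.059800)/(-0.140200) = 0.070506

0.0705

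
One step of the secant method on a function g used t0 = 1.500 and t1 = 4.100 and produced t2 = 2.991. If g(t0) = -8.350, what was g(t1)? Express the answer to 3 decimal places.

The secant line through (1.500, -8.350) and (4.100, g(t1)) crosses zero at t2 = 2.991.
So (1.500, -8.350), (4.100, g(t1)), (2.991, 0) are collinear:
g(t1) = -8.350 · (4.100 − 2.991) / (1.500 − 2.991) = -8.350 · (1.10900)/(-1.49100) = 6.21070

6.211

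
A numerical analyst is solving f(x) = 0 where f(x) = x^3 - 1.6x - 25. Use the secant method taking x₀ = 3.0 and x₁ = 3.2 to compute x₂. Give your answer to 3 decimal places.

3.103

f(3.0) = -2.80000, f(3.2) = 2.64800
x₂ = 3.20000 − 2.64800·(3.20000 − 3.00000) / (2.64800 − (-2.80000)) = 3.20000 − (0.52960)/(5.44800) = 3.10279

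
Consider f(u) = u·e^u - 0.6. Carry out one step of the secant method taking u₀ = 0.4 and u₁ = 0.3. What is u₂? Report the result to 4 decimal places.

0.4017

f(0.4) = -0.003270, f(0.3) = -0.195042
u₂ = 0.300000 − (-0.195042)·(0.300000 − 0.400000) / (-0.195042 − (-0.003270)) = 0.300000 − (0.019504)/(-0.191772) = 0.401705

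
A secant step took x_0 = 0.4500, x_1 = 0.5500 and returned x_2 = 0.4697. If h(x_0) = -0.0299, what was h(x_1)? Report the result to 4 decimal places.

The secant line through (0.4500, -0.0299) and (0.5500, h(x_1)) crosses zero at x_2 = 0.4697.
So (0.4500, -0.0299), (0.5500, h(x_1)), (0.4697, 0) are collinear:
h(x_1) = -0.0299 · (0.5500 − 0.4697) / (0.4500 − 0.4697) = -0.0299 · (0.080300)/(-0.019700) = 0.121877

0.1219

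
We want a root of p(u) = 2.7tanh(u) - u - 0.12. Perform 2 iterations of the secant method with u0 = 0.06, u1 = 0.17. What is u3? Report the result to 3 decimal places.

p(0.06) = -0.01819, p(0.17) = 0.16463
u2 = 0.17000 − 0.16463·(0.17000 − 0.06000) / (0.16463 − (-0.01819)) = 0.17000 − (0.01811)/(0.18282) = 0.07095
p(0.07095) = 0.00029
u3 = 0.07095 − 0.00029·(0.07095 − 0.17000) / (0.00029 − 0.16463) = 0.07095 − (-0.00003)/(-0.16434) = 0.07077

0.071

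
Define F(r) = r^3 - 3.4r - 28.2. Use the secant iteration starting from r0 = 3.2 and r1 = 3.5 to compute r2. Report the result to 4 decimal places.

3.4084

F(3.2) = -6.312000, F(3.5) = 2.775000
r2 = 3.500000 − 2.775000·(3.500000 − 3.200000) / (2.775000 − (-6.312000)) = 3.500000 − (0.832500)/(9.087000) = 3.408386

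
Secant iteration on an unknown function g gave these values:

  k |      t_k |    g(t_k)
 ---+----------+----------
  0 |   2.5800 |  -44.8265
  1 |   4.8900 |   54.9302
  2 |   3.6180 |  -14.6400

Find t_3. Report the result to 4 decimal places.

3.8857

t_3 = 3.6180 − (-14.6400)·(3.6180 − 4.8900) / (-14.6400 − 54.9302)
   = 3.6180 − (18.622080)/(-69.570200) = 3.885673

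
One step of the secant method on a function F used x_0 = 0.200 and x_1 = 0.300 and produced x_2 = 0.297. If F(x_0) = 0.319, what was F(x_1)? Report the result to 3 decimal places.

-0.010

The secant line through (0.200, 0.319) and (0.300, F(x_1)) crosses zero at x_2 = 0.297.
So (0.200, 0.319), (0.300, F(x_1)), (0.297, 0) are collinear:
F(x_1) = 0.319 · (0.300 − 0.297) / (0.200 − 0.297) = 0.319 · (0.00300)/(-0.09700) = -0.00987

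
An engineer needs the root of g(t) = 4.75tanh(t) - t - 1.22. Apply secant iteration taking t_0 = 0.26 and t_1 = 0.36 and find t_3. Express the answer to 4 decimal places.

0.3414

g(0.26) = -0.272096, g(0.36) = 0.059767
t_2 = 0.360000 − 0.059767·(0.360000 − 0.260000) / (0.059767 − (-0.272096)) = 0.360000 − (0.005977)/(0.331863) = 0.341991
g(0.341991) = 0.001963
t_3 = 0.341991 − 0.001963·(0.341991 − 0.360000) / (0.001963 − 0.059767) = 0.341991 − (-0.000035)/(-0.057804) = 0.341379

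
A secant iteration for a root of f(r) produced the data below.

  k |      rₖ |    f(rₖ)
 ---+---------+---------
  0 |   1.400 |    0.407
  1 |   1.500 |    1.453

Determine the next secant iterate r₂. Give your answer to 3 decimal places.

1.361

r₂ = 1.500 − 1.453·(1.500 − 1.400) / (1.453 − 0.407)
   = 1.500 − (0.14530)/(1.04600) = 1.36109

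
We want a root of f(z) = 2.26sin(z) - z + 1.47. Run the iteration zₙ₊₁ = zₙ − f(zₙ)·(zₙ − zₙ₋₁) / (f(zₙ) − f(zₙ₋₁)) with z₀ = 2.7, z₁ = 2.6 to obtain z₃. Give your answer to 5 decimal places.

2.61190

f(2.7) = -0.2641215, f(2.6) = 0.0350331
z₂ = 2.6000000 − 0.0350331·(2.6000000 − 2.7000000) / (0.0350331 − (-0.2641215)) = 2.6000000 − (-0.0035033)/(0.2991546) = 2.6117107
f(2.6117107) = 0.0005645
z₃ = 2.6117107 − 0.0005645·(2.6117107 − 2.6000000) / (0.0005645 − 0.0350331) = 2.6117107 − (0.0000066)/(-0.0344686) = 2.6119025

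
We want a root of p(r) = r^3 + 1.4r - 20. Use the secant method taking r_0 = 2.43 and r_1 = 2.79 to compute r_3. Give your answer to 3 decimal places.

p(2.43) = -2.24909, p(2.79) = 5.62364
r_2 = 2.79000 − 5.62364·(2.79000 − 2.43000) / (5.62364 − (-2.24909)) = 2.79000 − (2.02451)/(7.87273) = 2.53285
p(2.53285) = -0.20504
r_3 = 2.53285 − (-0.20504)·(2.53285 − 2.79000) / (-0.20504 − 5.62364) = 2.53285 − (0.05273)/(-5.82868) = 2.54189

2.542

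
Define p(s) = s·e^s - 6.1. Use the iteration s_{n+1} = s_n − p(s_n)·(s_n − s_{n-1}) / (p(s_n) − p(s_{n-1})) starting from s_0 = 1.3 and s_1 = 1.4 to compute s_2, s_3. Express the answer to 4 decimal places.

p(1.3) = -1.329914, p(1.4) = -0.422720
s_2 = 1.400000 − (-0.422720)·(1.400000 − 1.300000) / (-0.422720 − (-1.329914)) = 1.400000 − (-0.042272)/(0.907194) = 1.446596
p(1.446596) = 0.046052
s_3 = 1.446596 − 0.046052·(1.446596 − 1.400000) / (0.046052 − (-0.422720)) = 1.446596 − (0.002146)/(0.468772) = 1.442019

1.4466, 1.4420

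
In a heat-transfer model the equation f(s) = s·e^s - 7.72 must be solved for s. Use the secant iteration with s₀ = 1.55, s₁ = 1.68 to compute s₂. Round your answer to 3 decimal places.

f(1.55) = -0.41722, f(1.68) = 1.29413
s₂ = 1.68000 − 1.29413·(1.68000 − 1.55000) / (1.29413 − (-0.41722)) = 1.68000 − (0.16824)/(1.71136) = 1.58169

1.582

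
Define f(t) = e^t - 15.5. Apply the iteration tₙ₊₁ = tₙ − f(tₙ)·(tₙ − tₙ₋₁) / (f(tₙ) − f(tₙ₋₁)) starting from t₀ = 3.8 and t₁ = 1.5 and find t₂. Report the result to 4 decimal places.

f(3.8) = 29.201184, f(1.5) = -11.018311
t₂ = 1.500000 − (-11.018311)·(1.500000 − 3.800000) / (-11.018311 − 29.201184) = 1.500000 − (25.342115)/(-40.219495) = 2.130095

2.1301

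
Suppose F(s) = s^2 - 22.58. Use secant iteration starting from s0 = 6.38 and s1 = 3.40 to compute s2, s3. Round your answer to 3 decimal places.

F(6.38) = 18.12440, F(3.40) = -11.02000
s2 = 3.40000 − (-11.02000)·(3.40000 − 6.38000) / (-11.02000 − 18.12440) = 3.40000 − (32.83960)/(-29.14440) = 4.52679
F(4.52679) = -2.08818
s3 = 4.52679 − (-2.08818)·(4.52679 − 3.40000) / (-2.08818 − (-11.02000)) = 4.52679 − (-2.35294)/(8.93182) = 4.79022

4.527, 4.790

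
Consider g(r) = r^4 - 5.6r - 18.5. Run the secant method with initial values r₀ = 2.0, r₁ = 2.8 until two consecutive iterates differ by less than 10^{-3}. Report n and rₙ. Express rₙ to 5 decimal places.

g(2.0) = -13.7000000, g(2.8) = 27.2856000
r₂ = 2.8000000 − 27.2856000·(0.8000000)/(40.9856000) = 2.2674110;  |Δ| = 0.5325890
g(2.2674110) = -4.7660514
r₃ = 2.2674110 − (-4.7660514)·(-0.5325890)/(-32.0516514) = 2.3466065;  |Δ| = 0.0791955
g(2.3466065) = -1.3187709
r₄ = 2.3466065 − (-1.3187709)·(0.0791955)/(3.4472805) = 2.3769030;  |Δ| = 0.0302966
g(2.3769030) = 0.1080926
r₅ = 2.3769030 − 0.1080926·(0.0302966)/(1.4268635) = 2.3746079;  |Δ| = 0.0022951
g(2.3746079) = -0.0021587
r₆ = 2.3746079 − (-0.0021587)·(-0.0022951)/(-0.1102513) = 2.3746529;  |Δ| = 0.0000449
|r₆ − r₅| = 0.0000449 < 10^{-3}

n = 6, rₙ = 2.37465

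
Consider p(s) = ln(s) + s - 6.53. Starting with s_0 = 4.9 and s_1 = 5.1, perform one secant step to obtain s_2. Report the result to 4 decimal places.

4.9340

p(4.9) = -0.040765, p(5.1) = 0.199241
s_2 = 5.100000 − 0.199241·(5.100000 − 4.900000) / (0.199241 − (-0.040765)) = 5.100000 − (0.039848)/(0.240005) = 4.933970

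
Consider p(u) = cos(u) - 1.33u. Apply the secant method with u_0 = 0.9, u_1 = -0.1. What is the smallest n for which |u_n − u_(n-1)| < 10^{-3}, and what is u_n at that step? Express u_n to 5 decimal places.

p(0.9) = -0.5753900, p(-0.1) = 1.1280042
u_2 = -0.1000000 − 1.1280042·(-1.0000000)/(1.7033942) = 0.5622097;  |Δ| = 0.6622097
p(0.5622097) = 0.0983404
u_3 = 0.5622097 − 0.0983404·(0.6622097)/(-1.0296638) = 0.6254555;  |Δ| = 0.0632458
p(0.6254555) = -0.0211594
u_4 = 0.6254555 − (-0.0211594)·(0.0632458)/(-0.1194997) = 0.6142568;  |Δ| = 0.0111987
p(0.6142568) = 0.0002404
u_5 = 0.6142568 − 0.0002404·(-0.0111987)/(0.0213998) = 0.6143826;  |Δ| = 0.0001258
|u_5 − u_4| = 0.0001258 < 10^{-3}

n = 5, u_n = 0.61438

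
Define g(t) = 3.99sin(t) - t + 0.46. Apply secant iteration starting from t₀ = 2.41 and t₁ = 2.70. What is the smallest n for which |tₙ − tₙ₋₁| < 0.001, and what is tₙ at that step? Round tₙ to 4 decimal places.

n = 4, tₙ = 2.5811

g(2.41) = 0.715542, g(2.70) = -0.534754
t₂ = 2.700000 − (-0.534754)·(0.290000)/(-1.250296) = 2.575966;  |Δ| = 0.124034
g(2.575966) = 0.022453
t₃ = 2.575966 − 0.022453·(-0.124034)/(0.557207) = 2.580964;  |Δ| = 0.004998
g(2.580964) = 0.000592
t₄ = 2.580964 − 0.000592·(0.004998)/(-0.021861) = 2.581100;  |Δ| = 0.000135
|t₄ − t₃| = 0.000135 < 0.001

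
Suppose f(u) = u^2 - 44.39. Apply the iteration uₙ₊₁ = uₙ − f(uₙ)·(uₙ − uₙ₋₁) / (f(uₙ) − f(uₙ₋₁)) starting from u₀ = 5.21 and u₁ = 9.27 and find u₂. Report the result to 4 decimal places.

6.4010

f(5.21) = -17.245900, f(9.27) = 41.542900
u₂ = 9.270000 − 41.542900·(9.270000 − 5.210000) / (41.542900 − (-17.245900)) = 9.270000 − (168.664174)/(58.788800) = 6.401015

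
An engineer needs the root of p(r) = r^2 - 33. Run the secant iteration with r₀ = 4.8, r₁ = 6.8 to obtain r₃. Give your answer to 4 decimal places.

5.7373

p(4.8) = -9.960000, p(6.8) = 13.240000
r₂ = 6.800000 − 13.240000·(6.800000 − 4.800000) / (13.240000 − (-9.960000)) = 6.800000 − (26.480000)/(23.200000) = 5.658621
p(5.658621) = -0.980012
r₃ = 5.658621 − (-0.980012)·(5.658621 − 6.800000) / (-0.980012 − 13.240000) = 5.658621 − (1.118565)/(-14.220012) = 5.737282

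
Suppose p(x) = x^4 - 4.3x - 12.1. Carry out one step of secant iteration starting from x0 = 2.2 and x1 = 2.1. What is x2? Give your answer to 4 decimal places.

p(2.2) = 1.865600, p(2.1) = -1.681900
x2 = 2.100000 − (-1.681900)·(2.100000 − 2.200000) / (-1.681900 − 1.865600) = 2.100000 − (0.168190)/(-3.547500) = 2.147411

2.1474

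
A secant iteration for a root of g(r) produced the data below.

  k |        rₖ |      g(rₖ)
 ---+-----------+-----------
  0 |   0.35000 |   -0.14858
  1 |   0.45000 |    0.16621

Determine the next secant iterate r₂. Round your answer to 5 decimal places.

r₂ = 0.45000 − 0.16621·(0.45000 − 0.35000) / (0.16621 − (-0.14858))
   = 0.45000 − (0.0166210)/(0.3147900) = 0.3971997

0.39720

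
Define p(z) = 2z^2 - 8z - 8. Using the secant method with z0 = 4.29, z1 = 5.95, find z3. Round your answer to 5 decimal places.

4.81218

p(4.29) = -5.5118000, p(5.95) = 15.2050000
z2 = 5.9500000 − 15.2050000·(5.9500000 − 4.2900000) / (15.2050000 − (-5.5118000)) = 5.9500000 − (25.2403000)/(20.7168000) = 4.7316506
p(4.7316506) = -1.0761696
z3 = 4.7316506 − (-1.0761696)·(4.7316506 − 5.9500000) / (-1.0761696 − 15.2050000) = 4.7316506 − (1.3111505)/(-16.2811696) = 4.8121824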